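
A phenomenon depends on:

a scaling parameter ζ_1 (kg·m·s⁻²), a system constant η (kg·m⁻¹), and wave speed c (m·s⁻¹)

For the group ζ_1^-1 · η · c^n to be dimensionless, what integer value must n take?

Balance the L exponent: (1)·n from c, plus −(1) + (-1) = -2 from the rest, must sum to zero.
n − 2 = 0, so n = 2.

2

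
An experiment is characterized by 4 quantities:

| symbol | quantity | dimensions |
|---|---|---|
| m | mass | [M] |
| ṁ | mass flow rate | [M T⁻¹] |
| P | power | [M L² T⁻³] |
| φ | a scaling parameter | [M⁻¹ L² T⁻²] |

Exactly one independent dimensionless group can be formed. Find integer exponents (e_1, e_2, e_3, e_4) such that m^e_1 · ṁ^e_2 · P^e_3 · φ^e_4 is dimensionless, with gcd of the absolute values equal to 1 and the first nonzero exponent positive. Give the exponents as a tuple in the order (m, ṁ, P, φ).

M: e_1·(1) + e_2·(1) + e_3·(1) + e_4·(-1) = 0
L: e_1·(0) + e_2·(0) + e_3·(2) + e_4·(2) = 0
T: e_1·(0) + e_2·(-1) + e_3·(-3) + e_4·(-2) = 0
Solving this homogeneous linear system for the smallest-integer solution (first nonzero entry positive) gives (1, 1, -1, 1).

(1, 1, -1, 1)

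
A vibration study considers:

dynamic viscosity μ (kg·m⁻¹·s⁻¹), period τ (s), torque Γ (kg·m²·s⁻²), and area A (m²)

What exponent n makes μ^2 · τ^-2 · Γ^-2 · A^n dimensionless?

3

Balance the L exponent: (2)·n from A, plus 2·(-1) − 2·(0) − 2·(2) = -6 from the rest, must sum to zero.
2n − 6 = 0, so n = 3.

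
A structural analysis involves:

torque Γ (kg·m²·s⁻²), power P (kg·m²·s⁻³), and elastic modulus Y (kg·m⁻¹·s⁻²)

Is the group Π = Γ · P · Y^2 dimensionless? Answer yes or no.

no

Sum the exponent of each base dimension across the product:
  M: [Γ]_M + [P]_M + 2·[Y]_M = (1) + (1) + 2·(1) = 4
  L: [Γ]_L + [P]_L + 2·[Y]_L = (2) + (2) + 2·(-1) = 2
  T: [Γ]_T + [P]_T + 2·[Y]_T = (-2) + (-3) + 2·(-2) = -9
Net dimensions [M⁴ L² T⁻⁹] ≠ [1] — not dimensionless.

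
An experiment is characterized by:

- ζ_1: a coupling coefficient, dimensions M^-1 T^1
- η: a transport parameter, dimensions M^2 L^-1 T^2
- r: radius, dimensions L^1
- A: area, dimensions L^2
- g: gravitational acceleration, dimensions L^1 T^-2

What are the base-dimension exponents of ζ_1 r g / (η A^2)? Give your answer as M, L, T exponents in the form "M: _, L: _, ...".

Collect each base-dimension exponent across the product:
  M: (-1) − (2) + (0) − 2·(0) + (0) = -3
  L: (0) − (-1) + (1) − 2·(2) + (1) = -1
  T: (1) − (2) + (0) − 2·(0) + (-2) = -3
So the dimensions are [M⁻³ L⁻¹ T⁻³].

M: -3, L: -1, T: -3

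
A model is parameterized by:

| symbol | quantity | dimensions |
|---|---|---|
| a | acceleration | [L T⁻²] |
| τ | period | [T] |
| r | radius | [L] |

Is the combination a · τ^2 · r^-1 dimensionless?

Sum the exponent of each base dimension across the product:
  M: [a]_M + 2·[τ]_M − [r]_M = (0) + 2·(0) − (0) = 0
  L: [a]_L + 2·[τ]_L − [r]_L = (1) + 2·(0) − (1) = 0
  T: [a]_T + 2·[τ]_T − [r]_T = (-2) + 2·(1) − (0) = 0
All base exponents vanish — dimensionless.

yes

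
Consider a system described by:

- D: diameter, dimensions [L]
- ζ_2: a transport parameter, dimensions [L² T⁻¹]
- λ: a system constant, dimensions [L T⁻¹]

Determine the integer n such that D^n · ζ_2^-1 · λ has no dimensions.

Balance the L exponent: (1)·n from D, plus −(2) + (1) = -1 from the rest, must sum to zero.
n − 1 = 0, so n = 1.

1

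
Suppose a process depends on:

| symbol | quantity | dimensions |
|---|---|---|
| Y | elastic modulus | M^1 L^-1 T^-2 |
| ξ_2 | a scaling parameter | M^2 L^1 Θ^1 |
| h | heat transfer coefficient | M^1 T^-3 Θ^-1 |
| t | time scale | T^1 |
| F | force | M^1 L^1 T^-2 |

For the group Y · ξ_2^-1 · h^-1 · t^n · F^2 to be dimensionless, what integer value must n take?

Balance the T exponent: (1)·n from t, plus (-2) − (0) − (-3) + 2·(-2) = -3 from the rest, must sum to zero.
n − 3 = 0, so n = 3.

3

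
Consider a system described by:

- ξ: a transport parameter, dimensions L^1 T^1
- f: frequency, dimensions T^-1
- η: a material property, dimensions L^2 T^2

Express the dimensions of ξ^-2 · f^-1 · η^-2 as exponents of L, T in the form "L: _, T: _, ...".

L: -6, T: -5

Collect each base-dimension exponent across the product:
  L: −2·(1) − (0) − 2·(2) = -6
  T: −2·(1) − (-1) − 2·(2) = -5
So the dimensions are [L⁻⁶ T⁻⁵].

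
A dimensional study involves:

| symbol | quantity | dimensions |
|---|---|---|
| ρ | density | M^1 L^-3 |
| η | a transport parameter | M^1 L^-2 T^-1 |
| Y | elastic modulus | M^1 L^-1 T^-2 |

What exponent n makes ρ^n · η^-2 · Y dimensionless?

Balance the M exponent: (1)·n from ρ, plus −2·(1) + (1) = -1 from the rest, must sum to zero.
n − 1 = 0, so n = 1.

1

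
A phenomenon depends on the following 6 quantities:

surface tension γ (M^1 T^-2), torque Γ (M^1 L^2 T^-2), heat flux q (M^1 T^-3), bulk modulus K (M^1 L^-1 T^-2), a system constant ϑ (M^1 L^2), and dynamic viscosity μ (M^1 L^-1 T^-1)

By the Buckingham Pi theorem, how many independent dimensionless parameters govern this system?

There are 6 variables and 3 base dimensions (M, L, T).
The dimension matrix has rank 3.
Independent dimensionless groups: 6 − 3 = 3.

3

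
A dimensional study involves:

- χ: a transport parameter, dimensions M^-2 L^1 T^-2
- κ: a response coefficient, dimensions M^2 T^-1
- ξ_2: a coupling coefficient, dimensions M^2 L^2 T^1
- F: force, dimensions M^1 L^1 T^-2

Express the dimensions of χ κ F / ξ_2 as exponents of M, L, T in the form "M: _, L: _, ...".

Collect each base-dimension exponent across the product:
  M: (-2) + (2) − (2) + (1) = -1
  L: (1) + (0) − (2) + (1) = 0
  T: (-2) + (-1) − (1) + (-2) = -6
So the dimensions are [M⁻¹ T⁻⁶].

M: -1, L: 0, T: -6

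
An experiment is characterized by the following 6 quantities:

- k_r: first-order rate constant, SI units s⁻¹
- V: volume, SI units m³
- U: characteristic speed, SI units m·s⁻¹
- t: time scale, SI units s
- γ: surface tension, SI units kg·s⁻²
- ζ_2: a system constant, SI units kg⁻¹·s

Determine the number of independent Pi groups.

There are 6 variables and 3 base dimensions (M, L, T).
The dimension matrix has rank 3.
Independent dimensionless groups: 6 − 3 = 3.

3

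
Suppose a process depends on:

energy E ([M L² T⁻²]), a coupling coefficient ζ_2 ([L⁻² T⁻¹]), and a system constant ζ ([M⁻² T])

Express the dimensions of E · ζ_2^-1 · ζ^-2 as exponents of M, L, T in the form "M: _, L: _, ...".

Collect each base-dimension exponent across the product:
  M: (1) − (0) − 2·(-2) = 5
  L: (2) − (-2) − 2·(0) = 4
  T: (-2) − (-1) − 2·(1) = -3
So the dimensions are [M⁵ L⁴ T⁻³].

M: 5, L: 4, T: -3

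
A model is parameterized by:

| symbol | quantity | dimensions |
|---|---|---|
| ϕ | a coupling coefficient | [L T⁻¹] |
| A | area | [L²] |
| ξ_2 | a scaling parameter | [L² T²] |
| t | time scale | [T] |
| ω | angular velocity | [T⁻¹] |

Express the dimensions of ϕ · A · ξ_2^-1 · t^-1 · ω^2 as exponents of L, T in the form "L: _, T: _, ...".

Collect each base-dimension exponent across the product:
  L: (1) + (2) − (2) − (0) + 2·(0) = 1
  T: (-1) + (0) − (2) − (1) + 2·(-1) = -6
So the dimensions are [L T⁻⁶].

L: 1, T: -6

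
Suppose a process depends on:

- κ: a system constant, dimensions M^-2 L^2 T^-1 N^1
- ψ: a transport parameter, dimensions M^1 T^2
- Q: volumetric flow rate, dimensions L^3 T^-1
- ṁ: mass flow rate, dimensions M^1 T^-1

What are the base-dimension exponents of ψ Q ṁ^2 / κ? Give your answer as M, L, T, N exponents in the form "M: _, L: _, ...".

Collect each base-dimension exponent across the product:
  M: −(-2) + (1) + (0) + 2·(1) = 5
  L: −(2) + (0) + (3) + 2·(0) = 1
  T: −(-1) + (2) + (-1) + 2·(-1) = 0
  N: −(1) + (0) + (0) + 2·(0) = -1
So the dimensions are [M⁵ L N⁻¹].

M: 5, L: 1, T: 0, N: -1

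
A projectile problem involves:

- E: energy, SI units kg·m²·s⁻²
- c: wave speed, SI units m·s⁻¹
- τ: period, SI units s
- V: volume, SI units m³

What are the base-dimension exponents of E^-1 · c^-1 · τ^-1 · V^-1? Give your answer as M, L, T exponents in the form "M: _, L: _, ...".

M: -1, L: -6, T: 2

Collect each base-dimension exponent across the product:
  M: −(1) − (0) − (0) − (0) = -1
  L: −(2) − (1) − (0) − (3) = -6
  T: −(-2) − (-1) − (1) − (0) = 2
So the dimensions are [M⁻¹ L⁻⁶ T²].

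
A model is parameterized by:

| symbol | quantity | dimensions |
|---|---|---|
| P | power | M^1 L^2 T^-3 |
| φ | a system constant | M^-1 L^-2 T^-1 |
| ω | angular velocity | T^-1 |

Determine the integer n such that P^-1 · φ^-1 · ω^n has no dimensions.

Balance the T exponent: (-1)·n from ω, plus −(-3) − (-1) = 4 from the rest, must sum to zero.
−n + 4 = 0, so n = 4.

4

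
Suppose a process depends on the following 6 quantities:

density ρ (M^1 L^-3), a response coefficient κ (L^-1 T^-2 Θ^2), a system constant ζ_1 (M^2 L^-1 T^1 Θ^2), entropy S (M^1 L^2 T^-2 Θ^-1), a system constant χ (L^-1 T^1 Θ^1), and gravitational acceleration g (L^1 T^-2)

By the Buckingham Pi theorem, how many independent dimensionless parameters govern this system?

There are 6 variables and 4 base dimensions (M, L, T, Θ).
The dimension matrix has rank 4.
Independent dimensionless groups: 6 − 4 = 2.

2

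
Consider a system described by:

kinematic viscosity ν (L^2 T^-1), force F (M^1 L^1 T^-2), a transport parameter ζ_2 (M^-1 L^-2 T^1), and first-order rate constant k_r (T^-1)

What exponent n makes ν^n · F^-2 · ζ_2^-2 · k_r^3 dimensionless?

-1

Balance the L exponent: (2)·n from ν, plus −2·(1) − 2·(-2) + 3·(0) = 2 from the rest, must sum to zero.
2n + 2 = 0, so n = -1.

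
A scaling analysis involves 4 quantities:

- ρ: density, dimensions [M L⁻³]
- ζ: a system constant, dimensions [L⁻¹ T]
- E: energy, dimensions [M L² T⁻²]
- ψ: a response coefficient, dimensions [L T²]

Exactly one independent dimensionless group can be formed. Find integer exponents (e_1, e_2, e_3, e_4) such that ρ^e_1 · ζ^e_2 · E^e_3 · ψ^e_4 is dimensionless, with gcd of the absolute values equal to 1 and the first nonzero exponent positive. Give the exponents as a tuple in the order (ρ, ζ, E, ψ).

M: e_1·(1) + e_2·(0) + e_3·(1) + e_4·(0) = 0
L: e_1·(-3) + e_2·(-1) + e_3·(2) + e_4·(1) = 0
T: e_1·(0) + e_2·(1) + e_3·(-2) + e_4·(2) = 0
Solving this homogeneous linear system for the smallest-integer solution (first nonzero entry positive) gives (1, -4, -1, 1).

(1, -4, -1, 1)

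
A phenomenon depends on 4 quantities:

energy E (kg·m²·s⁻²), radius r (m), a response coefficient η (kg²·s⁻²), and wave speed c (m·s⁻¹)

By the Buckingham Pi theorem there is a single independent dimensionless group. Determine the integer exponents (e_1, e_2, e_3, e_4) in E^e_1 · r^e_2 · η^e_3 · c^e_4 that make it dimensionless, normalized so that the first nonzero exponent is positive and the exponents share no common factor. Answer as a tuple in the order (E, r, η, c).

M: e_1·(1) + e_2·(0) + e_3·(2) + e_4·(0) = 0
L: e_1·(2) + e_2·(1) + e_3·(0) + e_4·(1) = 0
T: e_1·(-2) + e_2·(0) + e_3·(-2) + e_4·(-1) = 0
Solving this homogeneous linear system for the smallest-integer solution (first nonzero entry positive) gives (2, -2, -1, -2).

(2, -2, -1, -2)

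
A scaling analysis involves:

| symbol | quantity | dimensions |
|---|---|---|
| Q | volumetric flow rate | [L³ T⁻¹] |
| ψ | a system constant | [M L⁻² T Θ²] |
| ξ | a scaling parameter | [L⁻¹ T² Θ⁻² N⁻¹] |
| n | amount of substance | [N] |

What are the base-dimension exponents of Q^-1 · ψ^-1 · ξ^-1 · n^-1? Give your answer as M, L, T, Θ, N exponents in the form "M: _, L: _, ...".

Collect each base-dimension exponent across the product:
  M: −(0) − (1) − (0) − (0) = -1
  L: −(3) − (-2) − (-1) − (0) = 0
  T: −(-1) − (1) − (2) − (0) = -2
  Θ: −(0) − (2) − (-2) − (0) = 0
  N: −(0) − (0) − (-1) − (1) = 0
So the dimensions are [M⁻¹ T⁻²].

M: -1, L: 0, T: -2, Θ: 0, N: 0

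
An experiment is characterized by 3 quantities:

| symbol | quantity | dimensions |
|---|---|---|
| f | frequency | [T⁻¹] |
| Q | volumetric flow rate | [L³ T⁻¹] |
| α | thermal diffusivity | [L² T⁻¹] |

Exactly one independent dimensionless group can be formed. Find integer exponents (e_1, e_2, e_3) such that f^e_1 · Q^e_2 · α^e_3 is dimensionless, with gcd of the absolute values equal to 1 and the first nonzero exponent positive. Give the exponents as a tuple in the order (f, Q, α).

L: e_1·(0) + e_2·(3) + e_3·(2) = 0
T: e_1·(-1) + e_2·(-1) + e_3·(-1) = 0
Solving this homogeneous linear system for the smallest-integer solution (first nonzero entry positive) gives (1, 2, -3).

(1, 2, -3)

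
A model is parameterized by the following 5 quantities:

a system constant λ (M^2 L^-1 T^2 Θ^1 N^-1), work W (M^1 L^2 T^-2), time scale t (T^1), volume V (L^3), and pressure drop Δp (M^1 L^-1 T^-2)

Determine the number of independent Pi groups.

There are 5 variables and 5 base dimensions (M, L, T, Θ, N).
The dimension matrix has rank 4 (less than 5: the dimension vectors are linearly dependent).
Independent dimensionless groups: 5 − 4 = 1.

1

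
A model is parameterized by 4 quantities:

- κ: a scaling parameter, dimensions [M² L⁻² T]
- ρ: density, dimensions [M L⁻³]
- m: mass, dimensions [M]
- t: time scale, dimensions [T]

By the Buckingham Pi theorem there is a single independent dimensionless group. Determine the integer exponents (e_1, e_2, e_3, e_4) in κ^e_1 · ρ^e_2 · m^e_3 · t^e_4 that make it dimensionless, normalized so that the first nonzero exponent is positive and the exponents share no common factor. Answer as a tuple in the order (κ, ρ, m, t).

M: e_1·(2) + e_2·(1) + e_3·(1) + e_4·(0) = 0
L: e_1·(-2) + e_2·(-3) + e_3·(0) + e_4·(0) = 0
T: e_1·(1) + e_2·(0) + e_3·(0) + e_4·(1) = 0
Solving this homogeneous linear system for the smallest-integer solution (first nonzero entry positive) gives (3, -2, -4, -3).

(3, -2, -4, -3)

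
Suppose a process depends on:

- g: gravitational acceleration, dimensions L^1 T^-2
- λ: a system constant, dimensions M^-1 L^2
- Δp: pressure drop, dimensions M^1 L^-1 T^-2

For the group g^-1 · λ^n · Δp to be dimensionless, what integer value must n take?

Balance the M exponent: (-1)·n from λ, plus −(0) + (1) = 1 from the rest, must sum to zero.
−n + 1 = 0, so n = 1.

1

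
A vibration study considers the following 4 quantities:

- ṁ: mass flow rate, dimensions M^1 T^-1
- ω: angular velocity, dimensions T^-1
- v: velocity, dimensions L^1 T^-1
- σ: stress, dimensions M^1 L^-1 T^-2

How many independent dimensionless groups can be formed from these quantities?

1

There are 4 variables and 3 base dimensions (M, L, T).
The dimension matrix has rank 3.
Independent dimensionless groups: 4 − 3 = 1.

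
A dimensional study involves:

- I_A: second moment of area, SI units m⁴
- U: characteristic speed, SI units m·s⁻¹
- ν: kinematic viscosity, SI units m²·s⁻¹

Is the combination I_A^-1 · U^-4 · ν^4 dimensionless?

Sum the exponent of each base dimension across the product:
  M: −[I_A]_M − 4·[U]_M + 4·[ν]_M = −(0) − 4·(0) + 4·(0) = 0
  L: −[I_A]_L − 4·[U]_L + 4·[ν]_L = −(4) − 4·(1) + 4·(2) = 0
  T: −[I_A]_T − 4·[U]_T + 4·[ν]_T = −(0) − 4·(-1) + 4·(-1) = 0
All base exponents vanish — dimensionless.

yes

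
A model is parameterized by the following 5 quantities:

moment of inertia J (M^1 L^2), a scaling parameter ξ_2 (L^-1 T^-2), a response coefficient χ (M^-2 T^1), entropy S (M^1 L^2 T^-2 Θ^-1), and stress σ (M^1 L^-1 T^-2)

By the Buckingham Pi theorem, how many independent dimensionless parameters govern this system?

1

There are 5 variables and 4 base dimensions (M, L, T, Θ).
The dimension matrix has rank 4.
Independent dimensionless groups: 5 − 4 = 1.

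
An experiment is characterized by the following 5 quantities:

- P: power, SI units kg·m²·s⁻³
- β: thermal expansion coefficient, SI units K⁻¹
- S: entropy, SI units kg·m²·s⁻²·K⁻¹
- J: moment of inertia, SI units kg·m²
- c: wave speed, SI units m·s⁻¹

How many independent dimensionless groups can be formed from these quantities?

1

There are 5 variables and 4 base dimensions (M, L, T, Θ).
The dimension matrix has rank 4.
Independent dimensionless groups: 5 − 4 = 1.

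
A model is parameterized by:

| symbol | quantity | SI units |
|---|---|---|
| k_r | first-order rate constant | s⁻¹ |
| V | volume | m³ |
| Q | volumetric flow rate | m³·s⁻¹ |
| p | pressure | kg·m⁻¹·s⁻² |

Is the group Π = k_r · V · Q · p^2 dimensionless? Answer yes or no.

no

Sum the exponent of each base dimension across the product:
  M: [k_r]_M + [V]_M + [Q]_M + 2·[p]_M = (0) + (0) + (0) + 2·(1) = 2
  L: [k_r]_L + [V]_L + [Q]_L + 2·[p]_L = (0) + (3) + (3) + 2·(-1) = 4
  T: [k_r]_T + [V]_T + [Q]_T + 2·[p]_T = (-1) + (0) + (-1) + 2·(-2) = -6
Net dimensions [M² L⁴ T⁻⁶] ≠ [1] — not dimensionless.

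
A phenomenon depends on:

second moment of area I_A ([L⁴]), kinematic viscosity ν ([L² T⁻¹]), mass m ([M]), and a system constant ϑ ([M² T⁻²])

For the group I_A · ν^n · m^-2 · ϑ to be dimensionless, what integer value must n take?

-2

Balance the L exponent: (2)·n from ν, plus (4) − 2·(0) + (0) = 4 from the rest, must sum to zero.
2n + 4 = 0, so n = -2.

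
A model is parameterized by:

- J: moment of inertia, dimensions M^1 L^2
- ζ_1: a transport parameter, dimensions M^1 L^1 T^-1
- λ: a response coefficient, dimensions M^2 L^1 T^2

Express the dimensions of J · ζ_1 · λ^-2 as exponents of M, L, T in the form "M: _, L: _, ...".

M: -2, L: 1, T: -5

Collect each base-dimension exponent across the product:
  M: (1) + (1) − 2·(2) = -2
  L: (2) + (1) − 2·(1) = 1
  T: (0) + (-1) − 2·(2) = -5
So the dimensions are [M⁻² L T⁻⁵].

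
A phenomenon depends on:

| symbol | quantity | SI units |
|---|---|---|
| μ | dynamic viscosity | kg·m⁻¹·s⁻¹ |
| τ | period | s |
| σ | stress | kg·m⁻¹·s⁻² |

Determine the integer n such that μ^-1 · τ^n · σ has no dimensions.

1

Balance the T exponent: (1)·n from τ, plus −(-1) + (-2) = -1 from the rest, must sum to zero.
n − 1 = 0, so n = 1.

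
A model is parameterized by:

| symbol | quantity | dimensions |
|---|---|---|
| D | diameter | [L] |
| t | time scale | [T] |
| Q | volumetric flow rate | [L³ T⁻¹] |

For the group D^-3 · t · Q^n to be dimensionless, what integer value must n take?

1

Balance the L exponent: (3)·n from Q, plus −3·(1) + (0) = -3 from the rest, must sum to zero.
3n − 3 = 0, so n = 1.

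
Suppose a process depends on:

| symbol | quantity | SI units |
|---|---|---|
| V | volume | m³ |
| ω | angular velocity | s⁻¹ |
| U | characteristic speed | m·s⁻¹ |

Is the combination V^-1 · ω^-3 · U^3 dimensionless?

yes

Sum the exponent of each base dimension across the product:
  M: −[V]_M − 3·[ω]_M + 3·[U]_M = −(0) − 3·(0) + 3·(0) = 0
  L: −[V]_L − 3·[ω]_L + 3·[U]_L = −(3) − 3·(0) + 3·(1) = 0
  T: −[V]_T − 3·[ω]_T + 3·[U]_T = −(0) − 3·(-1) + 3·(-1) = 0
All base exponents vanish — dimensionless.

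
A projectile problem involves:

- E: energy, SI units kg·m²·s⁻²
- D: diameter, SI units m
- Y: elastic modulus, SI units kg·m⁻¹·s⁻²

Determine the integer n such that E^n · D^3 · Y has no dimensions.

Balance the M exponent: (1)·n from E, plus 3·(0) + (1) = 1 from the rest, must sum to zero.
n + 1 = 0, so n = -1.

-1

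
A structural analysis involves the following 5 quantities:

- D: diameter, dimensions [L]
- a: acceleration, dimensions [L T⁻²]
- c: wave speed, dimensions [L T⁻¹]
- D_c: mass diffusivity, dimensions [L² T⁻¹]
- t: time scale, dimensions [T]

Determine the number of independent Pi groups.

3

There are 5 variables and 2 base dimensions (L, T).
The dimension matrix has rank 2.
Independent dimensionless groups: 5 − 2 = 3.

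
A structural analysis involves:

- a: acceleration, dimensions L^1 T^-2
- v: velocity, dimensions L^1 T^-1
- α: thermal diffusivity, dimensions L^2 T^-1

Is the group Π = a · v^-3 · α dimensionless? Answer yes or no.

yes

Sum the exponent of each base dimension across the product:
  M: [a]_M − 3·[v]_M + [α]_M = (0) − 3·(0) + (0) = 0
  L: [a]_L − 3·[v]_L + [α]_L = (1) − 3·(1) + (2) = 0
  T: [a]_T − 3·[v]_T + [α]_T = (-2) − 3·(-1) + (-1) = 0
All base exponents vanish — dimensionless.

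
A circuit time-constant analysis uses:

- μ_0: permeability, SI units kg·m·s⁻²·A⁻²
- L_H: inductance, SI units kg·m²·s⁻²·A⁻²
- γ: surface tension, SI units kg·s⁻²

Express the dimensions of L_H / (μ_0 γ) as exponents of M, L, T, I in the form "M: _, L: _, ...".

M: -1, L: 1, T: 2, I: 0

Collect each base-dimension exponent across the product:
  M: −(1) + (1) − (1) = -1
  L: −(1) + (2) − (0) = 1
  T: −(-2) + (-2) − (-2) = 2
  I: −(-2) + (-2) − (0) = 0
So the dimensions are [M⁻¹ L T²].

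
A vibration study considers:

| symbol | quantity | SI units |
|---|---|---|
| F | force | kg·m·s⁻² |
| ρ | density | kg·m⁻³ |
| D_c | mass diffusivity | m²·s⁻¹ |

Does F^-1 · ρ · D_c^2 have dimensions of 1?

Sum the exponent of each base dimension across the product:
  M: −[F]_M + [ρ]_M + 2·[D_c]_M = −(1) + (1) + 2·(0) = 0
  L: −[F]_L + [ρ]_L + 2·[D_c]_L = −(1) + (-3) + 2·(2) = 0
  T: −[F]_T + [ρ]_T + 2·[D_c]_T = −(-2) + (0) + 2·(-1) = 0
All base exponents vanish — dimensionless.

yes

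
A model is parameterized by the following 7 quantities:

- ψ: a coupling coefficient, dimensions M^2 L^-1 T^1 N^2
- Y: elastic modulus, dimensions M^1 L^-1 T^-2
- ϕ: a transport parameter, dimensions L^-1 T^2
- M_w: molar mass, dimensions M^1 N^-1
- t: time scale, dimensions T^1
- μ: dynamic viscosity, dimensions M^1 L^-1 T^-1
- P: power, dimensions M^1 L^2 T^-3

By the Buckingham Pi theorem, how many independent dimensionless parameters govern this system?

3

There are 7 variables and 4 base dimensions (M, L, T, N).
The dimension matrix has rank 4.
Independent dimensionless groups: 7 − 4 = 3.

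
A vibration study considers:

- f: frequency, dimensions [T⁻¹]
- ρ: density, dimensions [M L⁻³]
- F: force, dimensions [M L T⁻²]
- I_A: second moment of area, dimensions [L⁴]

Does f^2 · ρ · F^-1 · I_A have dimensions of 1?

Sum the exponent of each base dimension across the product:
  M: 2·[f]_M + [ρ]_M − [F]_M + [I_A]_M = 2·(0) + (1) − (1) + (0) = 0
  L: 2·[f]_L + [ρ]_L − [F]_L + [I_A]_L = 2·(0) + (-3) − (1) + (4) = 0
  T: 2·[f]_T + [ρ]_T − [F]_T + [I_A]_T = 2·(-1) + (0) − (-2) + (0) = 0
All base exponents vanish — dimensionless.

yes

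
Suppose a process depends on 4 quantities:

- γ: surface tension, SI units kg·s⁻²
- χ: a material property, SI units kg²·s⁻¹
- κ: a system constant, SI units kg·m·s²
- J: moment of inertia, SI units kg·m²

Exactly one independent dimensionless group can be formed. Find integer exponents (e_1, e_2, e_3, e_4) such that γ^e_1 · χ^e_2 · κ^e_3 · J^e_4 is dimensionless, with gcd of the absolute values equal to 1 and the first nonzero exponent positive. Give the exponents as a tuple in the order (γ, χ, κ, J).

(3, -2, 2, -1)

M: e_1·(1) + e_2·(2) + e_3·(1) + e_4·(1) = 0
L: e_1·(0) + e_2·(0) + e_3·(1) + e_4·(2) = 0
T: e_1·(-2) + e_2·(-1) + e_3·(2) + e_4·(0) = 0
Solving this homogeneous linear system for the smallest-integer solution (first nonzero entry positive) gives (3, -2, 2, -1).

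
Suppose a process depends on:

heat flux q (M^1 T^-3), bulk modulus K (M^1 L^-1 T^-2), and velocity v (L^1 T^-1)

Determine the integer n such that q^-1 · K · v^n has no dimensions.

1

Balance the L exponent: (1)·n from v, plus −(0) + (-1) = -1 from the rest, must sum to zero.
n − 1 = 0, so n = 1.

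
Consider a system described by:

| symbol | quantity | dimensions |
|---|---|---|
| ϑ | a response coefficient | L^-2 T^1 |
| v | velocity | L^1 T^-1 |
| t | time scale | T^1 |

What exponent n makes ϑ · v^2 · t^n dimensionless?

1

Balance the T exponent: (1)·n from t, plus (1) + 2·(-1) = -1 from the rest, must sum to zero.
n − 1 = 0, so n = 1.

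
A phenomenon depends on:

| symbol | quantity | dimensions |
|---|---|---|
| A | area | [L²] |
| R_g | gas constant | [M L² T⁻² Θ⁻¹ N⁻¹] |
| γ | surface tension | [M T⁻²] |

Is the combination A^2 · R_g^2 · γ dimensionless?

Sum the exponent of each base dimension across the product:
  M: 2·[A]_M + 2·[R_g]_M + [γ]_M = 2·(0) + 2·(1) + (1) = 3
  L: 2·[A]_L + 2·[R_g]_L + [γ]_L = 2·(2) + 2·(2) + (0) = 8
  T: 2·[A]_T + 2·[R_g]_T + [γ]_T = 2·(0) + 2·(-2) + (-2) = -6
  Θ: 2·[A]_Θ + 2·[R_g]_Θ + [γ]_Θ = 2·(0) + 2·(-1) + (0) = -2
  N: 2·[A]_N + 2·[R_g]_N + [γ]_N = 2·(0) + 2·(-1) + (0) = -2
Net dimensions [M³ L⁸ T⁻⁶ Θ⁻² N⁻²] ≠ [1] — not dimensionless.

no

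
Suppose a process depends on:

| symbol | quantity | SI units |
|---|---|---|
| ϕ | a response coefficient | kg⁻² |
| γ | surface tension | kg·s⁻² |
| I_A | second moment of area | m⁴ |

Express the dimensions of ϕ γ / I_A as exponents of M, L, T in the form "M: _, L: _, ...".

Collect each base-dimension exponent across the product:
  M: (-2) + (1) − (0) = -1
  L: (0) + (0) − (4) = -4
  T: (0) + (-2) − (0) = -2
So the dimensions are [M⁻¹ L⁻⁴ T⁻²].

M: -1, L: -4, T: -2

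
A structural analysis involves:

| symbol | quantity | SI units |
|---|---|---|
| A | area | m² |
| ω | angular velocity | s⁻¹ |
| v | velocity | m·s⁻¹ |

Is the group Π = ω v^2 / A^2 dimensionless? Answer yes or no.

no

Sum the exponent of each base dimension across the product:
  L: −2·[A]_L + [ω]_L + 2·[v]_L = −2·(2) + (0) + 2·(1) = -2
  T: −2·[A]_T + [ω]_T + 2·[v]_T = −2·(0) + (-1) + 2·(-1) = -3
Net dimensions [L⁻² T⁻³] ≠ [1] — not dimensionless.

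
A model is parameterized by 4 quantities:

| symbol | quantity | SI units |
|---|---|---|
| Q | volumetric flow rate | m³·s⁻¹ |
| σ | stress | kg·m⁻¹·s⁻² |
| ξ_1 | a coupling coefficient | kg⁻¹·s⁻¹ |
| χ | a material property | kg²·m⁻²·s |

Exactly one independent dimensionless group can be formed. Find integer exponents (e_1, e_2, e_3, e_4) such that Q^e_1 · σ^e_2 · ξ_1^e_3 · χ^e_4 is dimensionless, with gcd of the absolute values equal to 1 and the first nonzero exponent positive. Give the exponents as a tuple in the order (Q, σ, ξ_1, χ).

M: e_1·(0) + e_2·(1) + e_3·(-1) + e_4·(2) = 0
L: e_1·(3) + e_2·(-1) + e_3·(0) + e_4·(-2) = 0
T: e_1·(-1) + e_2·(-2) + e_3·(-1) + e_4·(1) = 0
Solving this homogeneous linear system for the smallest-integer solution (first nonzero entry positive) gives (1, -1, 3, 2).

(1, -1, 3, 2)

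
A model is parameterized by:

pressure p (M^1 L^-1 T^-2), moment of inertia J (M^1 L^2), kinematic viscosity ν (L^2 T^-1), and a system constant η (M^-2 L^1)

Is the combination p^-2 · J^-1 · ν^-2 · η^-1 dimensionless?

no

Sum the exponent of each base dimension across the product:
  M: −2·[p]_M − [J]_M − 2·[ν]_M − [η]_M = −2·(1) − (1) − 2·(0) − (-2) = -1
  L: −2·[p]_L − [J]_L − 2·[ν]_L − [η]_L = −2·(-1) − (2) − 2·(2) − (1) = -5
  T: −2·[p]_T − [J]_T − 2·[ν]_T − [η]_T = −2·(-2) − (0) − 2·(-1) − (0) = 6
Net dimensions [M⁻¹ L⁻⁵ T⁶] ≠ [1] — not dimensionless.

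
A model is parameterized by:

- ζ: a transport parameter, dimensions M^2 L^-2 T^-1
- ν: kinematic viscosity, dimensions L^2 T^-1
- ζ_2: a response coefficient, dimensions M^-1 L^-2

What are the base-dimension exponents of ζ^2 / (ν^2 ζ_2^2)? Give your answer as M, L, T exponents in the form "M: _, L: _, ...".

M: 6, L: -4, T: 0

Collect each base-dimension exponent across the product:
  M: 2·(2) − 2·(0) − 2·(-1) = 6
  L: 2·(-2) − 2·(2) − 2·(-2) = -4
  T: 2·(-1) − 2·(-1) − 2·(0) = 0
So the dimensions are [M⁶ L⁻⁴].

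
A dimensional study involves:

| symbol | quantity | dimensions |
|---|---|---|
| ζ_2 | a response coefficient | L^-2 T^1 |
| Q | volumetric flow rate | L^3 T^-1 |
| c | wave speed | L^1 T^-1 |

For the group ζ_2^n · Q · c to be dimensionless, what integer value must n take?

2

Balance the L exponent: (-2)·n from ζ_2, plus (3) + (1) = 4 from the rest, must sum to zero.
-2n + 4 = 0, so n = 2.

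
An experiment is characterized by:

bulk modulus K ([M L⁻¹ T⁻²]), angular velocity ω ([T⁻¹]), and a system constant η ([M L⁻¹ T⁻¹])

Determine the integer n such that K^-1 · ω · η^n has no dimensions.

1

Balance the M exponent: (1)·n from η, plus −(1) + (0) = -1 from the rest, must sum to zero.
n − 1 = 0, so n = 1.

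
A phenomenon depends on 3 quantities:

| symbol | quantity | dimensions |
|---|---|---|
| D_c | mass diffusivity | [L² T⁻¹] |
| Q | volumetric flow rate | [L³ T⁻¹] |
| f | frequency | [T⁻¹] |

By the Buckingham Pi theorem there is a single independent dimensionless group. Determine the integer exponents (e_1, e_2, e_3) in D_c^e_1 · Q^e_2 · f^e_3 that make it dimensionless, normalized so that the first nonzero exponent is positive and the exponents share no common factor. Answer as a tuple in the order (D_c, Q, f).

L: e_1·(2) + e_2·(3) + e_3·(0) = 0
T: e_1·(-1) + e_2·(-1) + e_3·(-1) = 0
Solving this homogeneous linear system for the smallest-integer solution (first nonzero entry positive) gives (3, -2, -1).

(3, -2, -1)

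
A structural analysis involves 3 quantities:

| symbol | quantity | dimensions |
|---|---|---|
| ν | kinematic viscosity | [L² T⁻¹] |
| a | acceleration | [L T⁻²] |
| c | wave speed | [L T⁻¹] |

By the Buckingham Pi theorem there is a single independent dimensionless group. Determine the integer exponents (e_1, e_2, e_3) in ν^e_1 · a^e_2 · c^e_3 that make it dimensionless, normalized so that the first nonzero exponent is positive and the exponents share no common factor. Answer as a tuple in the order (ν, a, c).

L: e_1·(2) + e_2·(1) + e_3·(1) = 0
T: e_1·(-1) + e_2·(-2) + e_3·(-1) = 0
Solving this homogeneous linear system for the smallest-integer solution (first nonzero entry positive) gives (1, 1, -3).

(1, 1, -3)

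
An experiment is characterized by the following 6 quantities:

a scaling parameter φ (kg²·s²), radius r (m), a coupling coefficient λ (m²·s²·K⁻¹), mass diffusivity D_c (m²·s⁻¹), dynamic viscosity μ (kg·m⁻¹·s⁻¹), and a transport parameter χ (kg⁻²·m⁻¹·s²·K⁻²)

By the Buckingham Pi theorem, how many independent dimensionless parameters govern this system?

There are 6 variables and 4 base dimensions (M, L, T, Θ).
The dimension matrix has rank 4.
Independent dimensionless groups: 6 − 4 = 2.

2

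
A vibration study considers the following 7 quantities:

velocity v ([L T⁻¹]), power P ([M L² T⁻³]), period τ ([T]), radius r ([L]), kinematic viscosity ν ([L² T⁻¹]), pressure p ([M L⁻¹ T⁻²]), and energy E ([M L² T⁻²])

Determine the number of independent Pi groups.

There are 7 variables and 3 base dimensions (M, L, T).
The dimension matrix has rank 3.
Independent dimensionless groups: 7 − 3 = 4.

4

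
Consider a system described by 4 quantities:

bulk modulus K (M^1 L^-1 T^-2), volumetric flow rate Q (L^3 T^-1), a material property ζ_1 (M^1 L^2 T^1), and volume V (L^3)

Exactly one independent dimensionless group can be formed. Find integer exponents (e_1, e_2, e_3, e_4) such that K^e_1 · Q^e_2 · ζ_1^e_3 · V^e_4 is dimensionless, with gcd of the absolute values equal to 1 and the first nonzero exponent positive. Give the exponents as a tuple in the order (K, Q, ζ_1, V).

(1, -3, -1, 4)

M: e_1·(1) + e_2·(0) + e_3·(1) + e_4·(0) = 0
L: e_1·(-1) + e_2·(3) + e_3·(2) + e_4·(3) = 0
T: e_1·(-2) + e_2·(-1) + e_3·(1) + e_4·(0) = 0
Solving this homogeneous linear system for the smallest-integer solution (first nonzero entry positive) gives (1, -3, -1, 4).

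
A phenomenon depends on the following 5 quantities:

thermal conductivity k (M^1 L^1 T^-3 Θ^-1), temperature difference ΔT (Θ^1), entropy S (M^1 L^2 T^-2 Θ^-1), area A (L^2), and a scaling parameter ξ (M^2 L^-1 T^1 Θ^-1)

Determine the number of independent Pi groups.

There are 5 variables and 4 base dimensions (M, L, T, Θ).
The dimension matrix has rank 4.
Independent dimensionless groups: 5 − 4 = 1.

1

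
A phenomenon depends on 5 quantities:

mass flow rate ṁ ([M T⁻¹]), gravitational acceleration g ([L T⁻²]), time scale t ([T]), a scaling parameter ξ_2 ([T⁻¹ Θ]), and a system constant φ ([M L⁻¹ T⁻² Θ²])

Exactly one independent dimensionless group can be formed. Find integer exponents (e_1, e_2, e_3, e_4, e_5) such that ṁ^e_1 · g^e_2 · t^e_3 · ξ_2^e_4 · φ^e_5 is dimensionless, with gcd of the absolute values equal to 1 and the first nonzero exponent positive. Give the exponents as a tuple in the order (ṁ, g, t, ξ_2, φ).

M: e_1·(1) + e_2·(0) + e_3·(0) + e_4·(0) + e_5·(1) = 0
L: e_1·(0) + e_2·(1) + e_3·(0) + e_4·(0) + e_5·(-1) = 0
T: e_1·(-1) + e_2·(-2) + e_3·(1) + e_4·(-1) + e_5·(-2) = 0
Θ: e_1·(0) + e_2·(0) + e_3·(0) + e_4·(1) + e_5·(2) = 0
Solving this homogeneous linear system for the smallest-integer solution (first nonzero entry positive) gives (1, -1, -1, 2, -1).

(1, -1, -1, 2, -1)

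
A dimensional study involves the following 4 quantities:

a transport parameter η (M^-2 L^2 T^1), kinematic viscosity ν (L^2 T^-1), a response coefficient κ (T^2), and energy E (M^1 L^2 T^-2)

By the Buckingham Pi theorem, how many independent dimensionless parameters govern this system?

There are 4 variables and 3 base dimensions (M, L, T).
The dimension matrix has rank 3.
Independent dimensionless groups: 4 − 3 = 1.

1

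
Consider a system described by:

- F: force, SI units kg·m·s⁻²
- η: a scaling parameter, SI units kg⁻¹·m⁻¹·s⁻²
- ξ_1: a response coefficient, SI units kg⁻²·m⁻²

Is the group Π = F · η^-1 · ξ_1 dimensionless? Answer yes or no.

yes

Sum the exponent of each base dimension across the product:
  M: [F]_M − [η]_M + [ξ_1]_M = (1) − (-1) + (-2) = 0
  L: [F]_L − [η]_L + [ξ_1]_L = (1) − (-1) + (-2) = 0
  T: [F]_T − [η]_T + [ξ_1]_T = (-2) − (-2) + (0) = 0
All base exponents vanish — dimensionless.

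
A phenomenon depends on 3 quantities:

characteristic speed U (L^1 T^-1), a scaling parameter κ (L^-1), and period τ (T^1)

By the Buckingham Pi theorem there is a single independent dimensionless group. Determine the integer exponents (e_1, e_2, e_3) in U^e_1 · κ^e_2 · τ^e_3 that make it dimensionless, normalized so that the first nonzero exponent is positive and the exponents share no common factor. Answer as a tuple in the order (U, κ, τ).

(1, 1, 1)

L: e_1·(1) + e_2·(-1) + e_3·(0) = 0
T: e_1·(-1) + e_2·(0) + e_3·(1) = 0
Solving this homogeneous linear system for the smallest-integer solution (first nonzero entry positive) gives (1, 1, 1).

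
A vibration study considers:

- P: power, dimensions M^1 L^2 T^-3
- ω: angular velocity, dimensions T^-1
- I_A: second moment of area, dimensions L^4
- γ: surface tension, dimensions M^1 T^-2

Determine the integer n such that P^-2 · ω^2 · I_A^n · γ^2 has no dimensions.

Balance the L exponent: (4)·n from I_A, plus −2·(2) + 2·(0) + 2·(0) = -4 from the rest, must sum to zero.
4n − 4 = 0, so n = 1.

1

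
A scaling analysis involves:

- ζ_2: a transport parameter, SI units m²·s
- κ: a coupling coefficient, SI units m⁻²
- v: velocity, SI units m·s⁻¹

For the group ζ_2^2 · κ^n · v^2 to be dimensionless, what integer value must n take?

3

Balance the L exponent: (-2)·n from κ, plus 2·(2) + 2·(1) = 6 from the rest, must sum to zero.
-2n + 6 = 0, so n = 3.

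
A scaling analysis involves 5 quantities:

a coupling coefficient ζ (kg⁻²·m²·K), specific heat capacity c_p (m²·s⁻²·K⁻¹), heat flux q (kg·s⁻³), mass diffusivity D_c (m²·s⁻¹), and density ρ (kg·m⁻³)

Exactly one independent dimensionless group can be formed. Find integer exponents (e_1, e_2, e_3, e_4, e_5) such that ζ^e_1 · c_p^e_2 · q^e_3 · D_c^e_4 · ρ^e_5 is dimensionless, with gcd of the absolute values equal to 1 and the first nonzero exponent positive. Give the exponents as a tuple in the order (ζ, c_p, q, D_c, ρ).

(1, 1, -2, 4, 4)

M: e_1·(-2) + e_2·(0) + e_3·(1) + e_4·(0) + e_5·(1) = 0
L: e_1·(2) + e_2·(2) + e_3·(0) + e_4·(2) + e_5·(-3) = 0
T: e_1·(0) + e_2·(-2) + e_3·(-3) + e_4·(-1) + e_5·(0) = 0
Θ: e_1·(1) + e_2·(-1) + e_3·(0) + e_4·(0) + e_5·(0) = 0
Solving this homogeneous linear system for the smallest-integer solution (first nonzero entry positive) gives (1, 1, -2, 4, 4).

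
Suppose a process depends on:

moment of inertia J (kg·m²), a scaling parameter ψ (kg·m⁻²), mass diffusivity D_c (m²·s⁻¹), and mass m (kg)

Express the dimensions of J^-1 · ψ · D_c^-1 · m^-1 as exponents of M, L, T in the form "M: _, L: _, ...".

Collect each base-dimension exponent across the product:
  M: −(1) + (1) − (0) − (1) = -1
  L: −(2) + (-2) − (2) − (0) = -6
  T: −(0) + (0) − (-1) − (0) = 1
So the dimensions are [M⁻¹ L⁻⁶ T].

M: -1, L: -6, T: 1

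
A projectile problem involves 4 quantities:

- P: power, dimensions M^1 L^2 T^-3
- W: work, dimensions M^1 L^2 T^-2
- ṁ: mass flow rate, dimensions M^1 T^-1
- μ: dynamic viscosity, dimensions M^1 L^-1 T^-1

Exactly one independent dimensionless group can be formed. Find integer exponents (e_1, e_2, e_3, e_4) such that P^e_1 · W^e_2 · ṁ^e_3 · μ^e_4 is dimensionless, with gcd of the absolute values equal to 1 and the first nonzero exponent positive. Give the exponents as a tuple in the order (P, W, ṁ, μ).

(1, -2, 3, -2)

M: e_1·(1) + e_2·(1) + e_3·(1) + e_4·(1) = 0
L: e_1·(2) + e_2·(2) + e_3·(0) + e_4·(-1) = 0
T: e_1·(-3) + e_2·(-2) + e_3·(-1) + e_4·(-1) = 0
Solving this homogeneous linear system for the smallest-integer solution (first nonzero entry positive) gives (1, -2, 3, -2).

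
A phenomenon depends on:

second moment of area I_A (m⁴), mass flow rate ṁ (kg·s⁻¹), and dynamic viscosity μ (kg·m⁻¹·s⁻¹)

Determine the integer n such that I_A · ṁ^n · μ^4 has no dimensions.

-4

Balance the M exponent: (1)·n from ṁ, plus (0) + 4·(1) = 4 from the rest, must sum to zero.
n + 4 = 0, so n = -4.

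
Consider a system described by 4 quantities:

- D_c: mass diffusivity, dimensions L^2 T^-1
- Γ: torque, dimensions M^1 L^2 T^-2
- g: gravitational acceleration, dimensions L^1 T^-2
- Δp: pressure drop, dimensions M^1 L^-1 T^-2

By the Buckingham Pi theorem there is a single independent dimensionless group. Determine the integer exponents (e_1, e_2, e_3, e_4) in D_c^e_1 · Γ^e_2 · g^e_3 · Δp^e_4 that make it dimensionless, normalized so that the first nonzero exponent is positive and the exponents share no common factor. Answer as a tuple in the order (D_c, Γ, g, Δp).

(2, -1, -1, 1)

M: e_1·(0) + e_2·(1) + e_3·(0) + e_4·(1) = 0
L: e_1·(2) + e_2·(2) + e_3·(1) + e_4·(-1) = 0
T: e_1·(-1) + e_2·(-2) + e_3·(-2) + e_4·(-2) = 0
Solving this homogeneous linear system for the smallest-integer solution (first nonzero entry positive) gives (2, -1, -1, 1).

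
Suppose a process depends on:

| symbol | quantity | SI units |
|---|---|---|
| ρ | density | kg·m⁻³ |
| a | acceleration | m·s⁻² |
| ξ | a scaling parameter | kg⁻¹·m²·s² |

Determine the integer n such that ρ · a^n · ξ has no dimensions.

1

Balance the L exponent: (1)·n from a, plus (-3) + (2) = -1 from the rest, must sum to zero.
n − 1 = 0, so n = 1.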